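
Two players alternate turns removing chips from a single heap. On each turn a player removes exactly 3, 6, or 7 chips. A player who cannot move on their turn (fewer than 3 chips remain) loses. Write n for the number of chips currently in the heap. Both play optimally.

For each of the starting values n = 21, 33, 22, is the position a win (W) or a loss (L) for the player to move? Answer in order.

21: L, 33: W, 22: L

Use the standard recursion: the mover loses at a terminal position; elsewhere, the mover wins exactly when some move hands the opponent an L position.
n=0: no move → L
n=1: no move → L
n=2: no move → L
n=3: can move to 0, which is L ⇒ W
n=4: can move to 1, which is L ⇒ W
n=5: can move to 2, which is L ⇒ W
n=6: can move to 0, which is L ⇒ W
n=7: can move to 1, which is L ⇒ W
n=8: can move to 2, which is L ⇒ W
n=9: can move to 2, which is L ⇒ W
n=10: moves to 7(W), 4(W), 3(W); every one is W ⇒ L
n=11: moves to 8(W), 5(W), 4(W); every one is W ⇒ L
n=12: moves to 9(W), 6(W), 5(W); every one is W ⇒ L
n=13: can move to 10, which is L ⇒ W
n=14: can move to 11, which is L ⇒ W
n=15: can move to 12, which is L ⇒ W
n=16: can move to 10, which is L ⇒ W
n=17: can move to 11, which is L ⇒ W
n=18: can move to 12, which is L ⇒ W
n=19: can move to 12, which is L ⇒ W
n=20: moves to 17(W), 14(W), 13(W); every one is W ⇒ L
n=21: moves to 18(W), 15(W), 14(W); every one is W ⇒ L
n=22: moves to 19(W), 16(W), 15(W); every one is W ⇒ L
n=23: can move to 20, which is L ⇒ W
n=24: can move to 21, which is L ⇒ W
n=25: can move to 22, which is L ⇒ W
n=26: can move to 20, which is L ⇒ W
n=27: can move to 21, which is L ⇒ W
n=28: can move to 22, which is L ⇒ W
n=29: can move to 22, which is L ⇒ W
n=30: moves to 27(W), 24(W), 23(W); every one is W ⇒ L
n=31: moves to 28(W), 25(W), 24(W); every one is W ⇒ L
n=32: moves to 29(W), 26(W), 25(W); every one is W ⇒ L
n=33: can move to 30, which is L ⇒ W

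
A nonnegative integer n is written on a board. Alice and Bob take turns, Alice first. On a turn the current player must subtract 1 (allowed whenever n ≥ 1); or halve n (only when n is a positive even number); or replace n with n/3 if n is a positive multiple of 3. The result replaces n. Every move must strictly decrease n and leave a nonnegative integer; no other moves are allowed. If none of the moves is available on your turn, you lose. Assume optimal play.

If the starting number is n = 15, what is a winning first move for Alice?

Use the standard recursion: the mover loses at a terminal position; elsewhere, the mover wins exactly when some move hands the opponent an L position.
n=0: no move → L
n=1: can move to 0, which is L ⇒ W
n=2: the only move is to 1(W), a W ⇒ L
n=3: can move to 2, which is L ⇒ W
n=4: can move to 2, which is L ⇒ W
n=5: the only move is to 4(W), a W ⇒ L
n=6: can move to 2, which is L ⇒ W
n=7: the only move is to 6(W), a W ⇒ L
n=8: can move to 7, which is L ⇒ W
n=9: moves to 3(W), 8(W); every one is W ⇒ L
n=10: can move to 5, which is L ⇒ W
n=11: the only move is to 10(W), a W ⇒ L
n=12: can move to 11, which is L ⇒ W
n=13: the only move is to 12(W), a W ⇒ L
n=14: can move to 7, which is L ⇒ W
n=15: can move to 5, which is L ⇒ W
From 15, the L positions reachable in one move are: 5.

Move to 5.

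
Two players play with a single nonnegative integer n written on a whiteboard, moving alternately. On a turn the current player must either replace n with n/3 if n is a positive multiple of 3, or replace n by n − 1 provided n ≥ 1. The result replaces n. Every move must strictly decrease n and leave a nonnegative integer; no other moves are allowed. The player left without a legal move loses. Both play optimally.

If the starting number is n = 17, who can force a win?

Label each position W (a win for the player to move) or L (a loss). A position with no legal move is L; any other position is W exactly when some move reaches an L, and L when every move reaches a W.
n=0: no move → L
n=1: W (go to 0, an L position)
n=2: L (sole option 1(W) is W)
n=3: W (go to 2, an L position)
n=4: L (sole option 3(W) is W)
n=5: W (go to 4, an L position)
n=6: W (go to 2, an L position)
n=7: L (sole option 6(W) is W)
n=8: W (go to 7, an L position)
n=9: L (options 3(W), 8(W) are all W)
n=10: W (go to 9, an L position)
n=11: L (sole option 10(W) is W)
n=12: W (go to 4, an L position)
n=13: L (sole option 12(W) is W)
n=14: W (go to 13, an L position)
n=15: L (options 5(W), 14(W) are all W)
n=16: W (go to 15, an L position)
n=17: L (sole option 16(W) is W)
Every move from 17 reaches a W position, so the mover loses.

The second player wins.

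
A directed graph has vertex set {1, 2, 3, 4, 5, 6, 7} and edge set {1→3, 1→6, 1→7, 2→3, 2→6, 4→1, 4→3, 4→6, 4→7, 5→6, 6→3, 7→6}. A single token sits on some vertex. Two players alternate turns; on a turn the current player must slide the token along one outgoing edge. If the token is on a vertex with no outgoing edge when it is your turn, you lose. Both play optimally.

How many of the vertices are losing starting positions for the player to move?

3

Positions with no move are L. A position that does have a move is losing for the player to move precisely when every available move leads to a winning position for the opponent. Fill in the labels:
Every edge goes from a vertex to one that appears earlier in the order 3, 6, 2, 7, 1, 4, 5, so processing vertices in that order labels each vertex after all of its successors.
3: no outgoing edge → L
6: →3(L), so W
2: →3(L), so W
7: →6(W) only, which is W, so L
1: →7(L), so W
4: →7(L), so W
5: →6(W) only, which is W, so L
The L vertices are 3, 5, 7; that is 3 in all.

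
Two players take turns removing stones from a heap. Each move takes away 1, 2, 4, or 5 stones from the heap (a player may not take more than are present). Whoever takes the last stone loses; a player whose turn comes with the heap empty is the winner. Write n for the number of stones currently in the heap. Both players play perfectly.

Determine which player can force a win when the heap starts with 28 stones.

The second player wins.

Work bottom-up. With no move the player to move wins. Otherwise the position is W if at least one move leads to an L position for the opponent, and L if every move leads to a W.
n=0: no move; the opponent has just taken the last stone and therefore loses → W
n=1: L (sole option 0(W) is W)
n=2: W (go to 1, an L position)
n=3: W (go to 1, an L position)
n=4: L (options 3(W), 2(W), 0(W) are all W)
n=5: W (go to 4, an L position)
n=6: W (go to 4, an L position)
n=7: L (options 6(W), 5(W), 3(W), 2(W) are all W)
n=8: W (go to 7, an L position)
n=9: W (go to 7, an L position)
n=10: L (options 9(W), 8(W), 6(W), 5(W) are all W)
n=11: W (go to 10, an L position)
n=12: W (go to 10, an L position)
n=13: L (options 12(W), 11(W), 9(W), 8(W) are all W)
n=14: W (go to 13, an L position)
n=15: W (go to 13, an L position)
n=16: L (options 15(W), 14(W), 12(W), 11(W) are all W)
n=17: W (go to 16, an L position)
n=18: W (go to 16, an L position)
n=19: L (options 18(W), 17(W), 15(W), 14(W) are all W)
n=20: W (go to 19, an L position)
n=21: W (go to 19, an L position)
n=22: L (options 21(W), 20(W), 18(W), 17(W) are all W)
n=23: W (go to 22, an L position)
n=24: W (go to 22, an L position)
n=25: L (options 24(W), 23(W), 21(W), 20(W) are all W)
n=26: W (go to 25, an L position)
n=27: W (go to 25, an L position)
n=28: L (options 27(W), 26(W), 24(W), 23(W) are all W)
The starting position 28 is L: whatever the player to move does, the opponent receives a W position.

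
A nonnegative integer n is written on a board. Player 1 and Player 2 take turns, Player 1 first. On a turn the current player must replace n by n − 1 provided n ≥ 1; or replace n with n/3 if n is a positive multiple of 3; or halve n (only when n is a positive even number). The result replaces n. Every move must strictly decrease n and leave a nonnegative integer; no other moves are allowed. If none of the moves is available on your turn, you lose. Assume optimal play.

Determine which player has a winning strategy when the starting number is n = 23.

Use the standard recursion: the mover loses at a terminal position; elsewhere, the mover wins exactly when some move hands the opponent an L position.
n=0: no move → L
n=1: reaches L-position 0 → W
n=2: only reaches 1(W), which is W → L
n=3: reaches L-position 2 → W
n=4: reaches L-position 2 → W
n=5: only reaches 4(W), which is W → L
n=6: reaches L-position 2 → W
n=7: only reaches 6(W), which is W → L
n=8: reaches L-position 7 → W
n=9: only reaches 3(W), 8(W), all W → L
n=10: reaches L-position 5 → W
n=11: only reaches 10(W), which is W → L
n=12: reaches L-position 11 → W
n=13: only reaches 12(W), which is W → L
n=14: reaches L-position 7 → W
n=15: reaches L-position 5 → W
n=16: only reaches 8(W), 15(W), all W → L
n=17: reaches L-position 16 → W
n=18: reaches L-position 9 → W
n=19: only reaches 18(W), which is W → L
n=20: reaches L-position 19 → W
n=21: reaches L-position 7 → W
n=22: reaches L-position 11 → W
n=23: only reaches 22(W), which is W → L
The starting position 23 is L: whatever Player 1 does, the opponent receives a W position.

Player 2 wins.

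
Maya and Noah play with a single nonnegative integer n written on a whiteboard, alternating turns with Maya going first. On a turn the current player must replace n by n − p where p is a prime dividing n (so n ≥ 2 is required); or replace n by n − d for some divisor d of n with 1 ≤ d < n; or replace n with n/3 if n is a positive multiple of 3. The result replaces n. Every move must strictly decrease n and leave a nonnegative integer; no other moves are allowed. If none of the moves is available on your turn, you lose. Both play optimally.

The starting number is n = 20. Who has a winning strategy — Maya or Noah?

Noah wins.

Label each position W (a win for the player to move) or L (a loss). A position with no legal move is L; any other position is W exactly when some move reaches an L, and L when every move reaches a W.
n=0: no move → L
n=1: no move → L
n=2: can move to 0, which is L ⇒ W
n=3: can move to 0, which is L ⇒ W
n=4: moves to 2(W), 3(W); every one is W ⇒ L
n=5: can move to 0, which is L ⇒ W
n=6: can move to 4, which is L ⇒ W
n=7: can move to 0, which is L ⇒ W
n=8: can move to 4, which is L ⇒ W
n=9: moves to 3(W), 6(W), 8(W); every one is W ⇒ L
n=10: can move to 9, which is L ⇒ W
n=11: can move to 0, which is L ⇒ W
n=12: can move to 4, which is L ⇒ W
n=13: can move to 0, which is L ⇒ W
n=14: moves to 7(W), 12(W), 13(W); every one is W ⇒ L
n=15: can move to 14, which is L ⇒ W
n=16: can move to 14, which is L ⇒ W
n=17: can move to 0, which is L ⇒ W
n=18: can move to 9, which is L ⇒ W
n=19: can move to 0, which is L ⇒ W
n=20: moves to 10(W), 15(W), 16(W), 18(W), 19(W); every one is W ⇒ L
Every move from 20 reaches a W position, so the mover loses.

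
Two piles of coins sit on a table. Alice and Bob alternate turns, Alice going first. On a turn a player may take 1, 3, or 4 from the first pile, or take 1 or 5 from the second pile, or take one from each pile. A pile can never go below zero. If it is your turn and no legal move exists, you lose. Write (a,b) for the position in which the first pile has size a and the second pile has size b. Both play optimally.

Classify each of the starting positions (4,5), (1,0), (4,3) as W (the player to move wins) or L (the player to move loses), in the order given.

Use the standard recursion: the mover loses at a terminal position; elsewhere, the mover wins exactly when some move hands the opponent an L position.
No move ever increases a pile, so every position that can arise here has a ≤ 4 and b ≤ 5; it is enough to label the cells with 0 ≤ a ≤ 4 and 0 ≤ b ≤ 5.
Every move lowers a or b (never raises either), so fill the grid row by row in increasing a, and left to right within a row: each cell's successors are then already labelled.
      b=0  b=1  b=2  b=3  b=4  b=5
a=0:    L    W    L    W    L    W
a=1:    W    W    W    W    W    W
a=2:    L    W    L    W    L    W
a=3:    W    W    W    W    W    W
a=4:    W    L    W    L    W    L
Cells with no legal move (terminal, hence L): (0,0).
The remaining L cells, each justified by listing all of its moves:
(0,2): the only move is to (0,1)(W), a W ⇒ L
(0,4): the only move is to (0,3)(W), a W ⇒ L
(2,0): the only move is to (1,0)(W), a W ⇒ L
(2,2): moves to (1,2)(W), (2,1)(W), (1,1)(W); every one is W ⇒ L
(2,4): moves to (1,4)(W), (2,3)(W), (1,3)(W); every one is W ⇒ L
(4,1): moves to (3,1)(W), (1,1)(W), (0,1)(W), (4,0)(W), (3,0)(W); every one is W ⇒ L
(4,3): moves to (3,3)(W), (1,3)(W), (0,3)(W), (4,2)(W), (3,2)(W); every one is W ⇒ L
(4,5): moves to (3,5)(W), (1,5)(W), (0,5)(W), (4,4)(W), (4,0)(W), (3,4)(W); every one is W ⇒ L
Every other cell has at least one move into one of the L cells above, so it is W.
(4,5): one of the L cells justified above, so L
(1,0): the move to (0,0) reaches an L cell, so W
(4,3): one of the L cells justified above, so L

(4,5): L, (1,0): W, (4,3): L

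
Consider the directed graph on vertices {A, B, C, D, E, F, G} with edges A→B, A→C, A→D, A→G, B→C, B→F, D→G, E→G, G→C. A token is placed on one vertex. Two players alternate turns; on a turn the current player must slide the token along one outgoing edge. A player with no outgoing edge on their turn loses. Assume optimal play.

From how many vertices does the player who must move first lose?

Build the W/L table. Terminal = L. A non-terminal position is W if it has a move to some L; otherwise it is L.
Every edge goes from a vertex to one that appears earlier in the order C, F, G, D, E, B, A, so processing vertices in that order labels each vertex after all of its successors.
C: no outgoing edge → L
F: no outgoing edge → L
G: W (go to C, an L position)
D: L (sole option G(W) is W)
E: L (sole option G(W) is W)
B: W (go to F, an L position)
A: W (go to D, an L position)
The L vertices are C, D, E, F; that is 4 in all.

4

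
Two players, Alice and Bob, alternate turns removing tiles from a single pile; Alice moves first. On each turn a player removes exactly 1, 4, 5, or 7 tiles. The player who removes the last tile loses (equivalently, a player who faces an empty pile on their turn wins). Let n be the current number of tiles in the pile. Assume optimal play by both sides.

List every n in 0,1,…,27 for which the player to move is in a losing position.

Classify positions by backward induction: terminal positions (no move available) are W. From any other position, the mover wins iff some move reaches an L.
n=0: no move; the opponent has just taken the last tile and therefore loses → W
n=1: the only move is to 0(W), a W ⇒ L
n=2: can move to 1, which is L ⇒ W
n=3: the only move is to 2(W), a W ⇒ L
n=4: can move to 3, which is L ⇒ W
n=5: can move to 1, which is L ⇒ W
n=6: can move to 1, which is L ⇒ W
n=7: can move to 3, which is L ⇒ W
n=8: can move to 3, which is L ⇒ W
n=9: moves to 8(W), 5(W), 4(W), 2(W); every one is W ⇒ L
n=10: can move to 9, which is L ⇒ W
n=11: moves to 10(W), 7(W), 6(W), 4(W); every one is W ⇒ L
n=12: can move to 11, which is L ⇒ W
n=13: can move to 9, which is L ⇒ W
n=14: can move to 9, which is L ⇒ W
n=15: can move to 11, which is L ⇒ W
n=16: can move to 11, which is L ⇒ W
n=17: moves to 16(W), 13(W), 12(W), 10(W); every one is W ⇒ L
n=18: can move to 17, which is L ⇒ W
n=19: moves to 18(W), 15(W), 14(W), 12(W); every one is W ⇒ L
n=20: can move to 19, which is L ⇒ W
n=21: can move to 17, which is L ⇒ W
n=22: can move to 17, which is L ⇒ W
n=23: can move to 19, which is L ⇒ W
n=24: can move to 19, which is L ⇒ W
n=25: moves to 24(W), 21(W), 20(W), 18(W); every one is W ⇒ L
n=26: can move to 25, which is L ⇒ W
n=27: moves to 26(W), 23(W), 22(W), 20(W); every one is W ⇒ L
The losing starting values of n are exactly the entries labelled L in this table (8 of them).

1, 3, 9, 11, 17, 19, 25, 27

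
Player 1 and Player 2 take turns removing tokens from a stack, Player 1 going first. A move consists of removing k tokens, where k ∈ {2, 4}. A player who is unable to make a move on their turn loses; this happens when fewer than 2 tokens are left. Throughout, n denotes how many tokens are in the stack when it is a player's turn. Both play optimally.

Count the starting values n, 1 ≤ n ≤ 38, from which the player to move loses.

13

Build the W/L table. Terminal = L. A non-terminal position is W if it has a move to some L; otherwise it is L.
n=0: no move → L
n=1: no move → L
n=2: can move to 0, which is L ⇒ W
n=3: can move to 1, which is L ⇒ W
n=4: can move to 0, which is L ⇒ W
n=5: can move to 1, which is L ⇒ W
n=6: moves to 4(W), 2(W); every one is W ⇒ L
n=7: moves to 5(W), 3(W); every one is W ⇒ L
n=8: can move to 6, which is L ⇒ W
n=9: can move to 7, which is L ⇒ W
n=10: can move to 6, which is L ⇒ W
n=11: can move to 7, which is L ⇒ W
n=12: moves to 10(W), 8(W); every one is W ⇒ L
n=13: moves to 11(W), 9(W); every one is W ⇒ L
n=14: can move to 12, which is L ⇒ W
n=15: can move to 13, which is L ⇒ W
n=16: can move to 12, which is L ⇒ W
n=17: can move to 13, which is L ⇒ W
n=18: moves to 16(W), 14(W); every one is W ⇒ L
n=19: moves to 17(W), 15(W); every one is W ⇒ L
n=20: can move to 18, which is L ⇒ W
n=21: can move to 19, which is L ⇒ W
n=22: can move to 18, which is L ⇒ W
n=23: can move to 19, which is L ⇒ W
n=24: moves to 22(W), 20(W); every one is W ⇒ L
n=25: moves to 23(W), 21(W); every one is W ⇒ L
n=26: can move to 24, which is L ⇒ W
n=27: can move to 25, which is L ⇒ W
n=28: can move to 24, which is L ⇒ W
n=29: can move to 25, which is L ⇒ W
n=30: moves to 28(W), 26(W); every one is W ⇒ L
n=31: moves to 29(W), 27(W); every one is W ⇒ L
n=32: can move to 30, which is L ⇒ W
n=33: can move to 31, which is L ⇒ W
n=34: can move to 30, which is L ⇒ W
n=35: can move to 31, which is L ⇒ W
n=36: moves to 34(W), 32(W); every one is W ⇒ L
n=37: moves to 35(W), 33(W); every one is W ⇒ L
n=38: can move to 36, which is L ⇒ W
L entries with 1 ≤ n ≤ 38 (n=0 is outside the asked range and is not counted): n = 1, 6, 7, 12, 13, 18, 19, 24, 25, 30, 31, 36, 37; that makes 13.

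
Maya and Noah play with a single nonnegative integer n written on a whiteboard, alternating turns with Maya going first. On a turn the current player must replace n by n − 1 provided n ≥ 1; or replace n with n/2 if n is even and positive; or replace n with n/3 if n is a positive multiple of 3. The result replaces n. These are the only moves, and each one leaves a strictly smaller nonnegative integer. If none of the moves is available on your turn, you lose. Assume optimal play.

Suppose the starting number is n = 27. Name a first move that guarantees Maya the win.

Move to 9.

Build the W/L table. Terminal = L. A non-terminal position is W if it has a move to some L; otherwise it is L.
n=0: no move → L
n=1: →0(L), so W
n=2: →1(W) only, which is W, so L
n=3: →2(L), so W
n=4: →2(L), so W
n=5: →4(W) only, which is W, so L
n=6: →2(L), so W
n=7: →6(W) only, which is W, so L
n=8: →7(L), so W
n=9: →3(W), 8(W) — all W, so L
n=10: →5(L), so W
n=11: →10(W) only, which is W, so L
n=12: →11(L), so W
n=13: →12(W) only, which is W, so L
n=14: →7(L), so W
n=15: →5(L), so W
n=16: →8(W), 15(W) — all W, so L
n=17: →16(L), so W
n=18: →9(L), so W
n=19: →18(W) only, which is W, so L
n=20: →19(L), so W
n=21: →7(L), so W
n=22: →11(L), so W
n=23: →22(W) only, which is W, so L
n=24: →23(L), so W
n=25: →24(W) only, which is W, so L
n=26: →13(L), so W
n=27: →9(L), so W
From 27, the L positions reachable in one move are: 9.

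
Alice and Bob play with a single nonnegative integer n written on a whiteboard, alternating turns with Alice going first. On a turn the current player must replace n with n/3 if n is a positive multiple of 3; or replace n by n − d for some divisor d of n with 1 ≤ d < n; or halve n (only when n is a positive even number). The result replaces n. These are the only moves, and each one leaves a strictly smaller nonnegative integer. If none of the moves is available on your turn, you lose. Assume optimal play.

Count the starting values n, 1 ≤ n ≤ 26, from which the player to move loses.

Use the standard recursion: the mover loses at a terminal position; elsewhere, the mover wins exactly when some move hands the opponent an L position.
n=0: no move → L
n=1: no move → L
n=2: reaches L-position 1 → W
n=3: reaches L-position 1 → W
n=4: only reaches 2(W), 3(W), all W → L
n=5: reaches L-position 4 → W
n=6: reaches L-position 4 → W
n=7: only reaches 6(W), which is W → L
n=8: reaches L-position 4 → W
n=9: only reaches 3(W), 6(W), 8(W), all W → L
n=10: reaches L-position 9 → W
n=11: only reaches 10(W), which is W → L
n=12: reaches L-position 4 → W
n=13: only reaches 12(W), which is W → L
n=14: reaches L-position 7 → W
n=15: only reaches 5(W), 10(W), 12(W), 14(W), all W → L
n=16: reaches L-position 15 → W
n=17: only reaches 16(W), which is W → L
n=18: reaches L-position 9 → W
n=19: only reaches 18(W), which is W → L
n=20: reaches L-position 15 → W
n=21: reaches L-position 7 → W
n=22: reaches L-position 11 → W
n=23: only reaches 22(W), which is W → L
n=24: reaches L-position 23 → W
n=25: only reaches 20(W), 24(W), all W → L
n=26: reaches L-position 13 → W
L entries with 1 ≤ n ≤ 26 (n=0 is outside the asked range and is not counted): n = 1, 4, 7, 9, 11, 13, 15, 17, 19, 23, 25; that makes 11.

11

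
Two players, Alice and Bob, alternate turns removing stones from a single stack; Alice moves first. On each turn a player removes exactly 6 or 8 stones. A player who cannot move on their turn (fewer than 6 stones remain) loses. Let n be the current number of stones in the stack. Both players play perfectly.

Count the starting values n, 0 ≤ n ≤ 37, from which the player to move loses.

18

Work bottom-up. With no move the player to move loses. Otherwise the position is W if at least one move leads to an L position for the opponent, and L if every move leads to a W.
n=0: no move → L
n=1: no move → L
n=2: no move → L
n=3: no move → L
n=4: no move → L
n=5: no move → L
n=6: →0(L), so W
n=7: →1(L), so W
n=8: →2(L), so W
n=9: →3(L), so W
n=10: →4(L), so W
n=11: →5(L), so W
n=12: →4(L), so W
n=13: →5(L), so W
n=14: →8(W), 6(W) — all W, so L
n=15: →9(W), 7(W) — all W, so L
n=16: →10(W), 8(W) — all W, so L
n=17: →11(W), 9(W) — all W, so L
n=18: →12(W), 10(W) — all W, so L
n=19: →13(W), 11(W) — all W, so L
n=20: →14(L), so W
n=21: →15(L), so W
n=22: →16(L), so W
n=23: →17(L), so W
n=24: →18(L), so W
n=25: →19(L), so W
n=26: →18(L), so W
n=27: →19(L), so W
n=28: →22(W), 20(W) — all W, so L
n=29: →23(W), 21(W) — all W, so L
n=30: →24(W), 22(W) — all W, so L
n=31: →25(W), 23(W) — all W, so L
n=32: →26(W), 24(W) — all W, so L
n=33: →27(W), 25(W) — all W, so L
n=34: →28(L), so W
n=35: →29(L), so W
n=36: →30(L), so W
n=37: →31(L), so W
L entries with 0 ≤ n ≤ 37: n = 0, 1, 2, 3, 4, 5, 14, 15, 16, 17, 18, 19, 28, 29, 30, 31, 32, 33; that makes 18.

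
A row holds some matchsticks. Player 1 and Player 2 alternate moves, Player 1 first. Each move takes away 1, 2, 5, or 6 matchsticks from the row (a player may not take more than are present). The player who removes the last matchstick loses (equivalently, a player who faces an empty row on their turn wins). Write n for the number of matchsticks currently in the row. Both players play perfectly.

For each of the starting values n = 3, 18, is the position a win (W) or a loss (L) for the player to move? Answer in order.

Use the standard recursion: the mover wins at a terminal position; elsewhere, the mover wins exactly when some move hands the opponent an L position.
n=0: no move; the opponent has just taken the last matchstick and therefore loses → W
n=1: L (sole option 0(W) is W)
n=2: W (go to 1, an L position)
n=3: W (go to 1, an L position)
n=4: L (options 3(W), 2(W) are all W)
n=5: W (go to 4, an L position)
n=6: W (go to 4, an L position)
n=7: W (go to 1, an L position)
n=8: L (options 7(W), 6(W), 3(W), 2(W) are all W)
n=9: W (go to 8, an L position)
n=10: W (go to 8, an L position)
n=11: L (options 10(W), 9(W), 6(W), 5(W) are all W)
n=12: W (go to 11, an L position)
n=13: W (go to 11, an L position)
n=14: W (go to 8, an L position)
n=15: L (options 14(W), 13(W), 10(W), 9(W) are all W)
n=16: W (go to 15, an L position)
n=17: W (go to 15, an L position)
n=18: L (options 17(W), 16(W), 13(W), 12(W) are all W)

3: W, 18: L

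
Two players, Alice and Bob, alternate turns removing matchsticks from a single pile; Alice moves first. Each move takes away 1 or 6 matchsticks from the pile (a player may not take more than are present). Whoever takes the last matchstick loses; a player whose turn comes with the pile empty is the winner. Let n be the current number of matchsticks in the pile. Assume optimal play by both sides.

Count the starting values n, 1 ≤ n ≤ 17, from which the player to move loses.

8

Build the W/L table. Terminal = W. A non-terminal position is W if it has a move to some L; otherwise it is L.
n=0: no move; the opponent has just taken the last matchstick and therefore loses → W
n=1: →0(W) only, which is W, so L
n=2: →1(L), so W
n=3: →2(W) only, which is W, so L
n=4: →3(L), so W
n=5: →4(W) only, which is W, so L
n=6: →5(L), so W
n=7: →1(L), so W
n=8: →7(W), 2(W) — all W, so L
n=9: →8(L), so W
n=10: →9(W), 4(W) — all W, so L
n=11: →10(L), so W
n=12: →11(W), 6(W) — all W, so L
n=13: →12(L), so W
n=14: →8(L), so W
n=15: →14(W), 9(W) — all W, so L
n=16: →15(L), so W
n=17: →16(W), 11(W) — all W, so L
L entries with 1 ≤ n ≤ 17 (the range starts at n=1): n = 1, 3, 5, 8, 10, 12, 15, 17; that makes 8.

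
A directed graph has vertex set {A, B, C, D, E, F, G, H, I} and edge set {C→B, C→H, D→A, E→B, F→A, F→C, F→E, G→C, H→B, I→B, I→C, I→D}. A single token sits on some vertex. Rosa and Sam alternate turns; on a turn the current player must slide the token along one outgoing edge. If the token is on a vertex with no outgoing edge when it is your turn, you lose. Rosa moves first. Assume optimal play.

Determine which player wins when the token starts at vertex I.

Label each position W (a win for the player to move) or L (a loss). A position with no legal move is L; any other position is W exactly when some move reaches an L, and L when every move reaches a W.
Every edge goes from a vertex to one that appears earlier in the order A, B, H, C, E, F, G, D, I, so processing vertices in that order labels each vertex after all of its successors.
A: no outgoing edge → L
B: no outgoing edge → L
H: W (go to B, an L position)
C: W (go to B, an L position)
E: W (go to B, an L position)
F: W (go to A, an L position)
G: L (sole option C(W) is W)
D: W (go to A, an L position)
I: W (go to B, an L position)
The starting position I is W: Rosa should move to B, handing over an L position.

Rosa wins.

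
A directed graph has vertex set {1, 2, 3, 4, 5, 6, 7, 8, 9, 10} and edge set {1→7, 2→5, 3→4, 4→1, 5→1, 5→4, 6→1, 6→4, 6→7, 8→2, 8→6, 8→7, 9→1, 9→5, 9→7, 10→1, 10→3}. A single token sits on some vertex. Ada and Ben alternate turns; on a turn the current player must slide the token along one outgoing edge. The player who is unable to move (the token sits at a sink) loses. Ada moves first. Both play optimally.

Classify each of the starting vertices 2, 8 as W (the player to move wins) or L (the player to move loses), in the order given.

2: L, 8: W

Positions with no move are L. A position that does have a move is losing for the player to move precisely when every available move leads to a winning position for the opponent. Fill in the labels:
Every edge goes from a vertex to one that appears earlier in the order 7, 1, 4, 3, 6, 5, 2, 9, 10, 8, so processing vertices in that order labels each vertex after all of its successors.
7: no outgoing edge → L
1: reaches L-position 7 → W
4: only reaches 1(W), which is W → L
3: reaches L-position 4 → W
6: reaches L-position 4 → W
5: reaches L-position 4 → W
2: only reaches 5(W), which is W → L
9: reaches L-position 7 → W
10: only reaches 3(W), 1(W), all W → L
8: reaches L-position 2 → W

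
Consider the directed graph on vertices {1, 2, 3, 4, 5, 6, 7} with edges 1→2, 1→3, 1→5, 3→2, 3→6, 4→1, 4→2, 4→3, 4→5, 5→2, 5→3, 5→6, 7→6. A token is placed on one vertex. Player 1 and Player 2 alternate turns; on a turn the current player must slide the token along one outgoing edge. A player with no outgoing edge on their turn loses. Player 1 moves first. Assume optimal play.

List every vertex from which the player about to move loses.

Label each position W (a win for the player to move) or L (a loss). A position with no legal move is L; any other position is W exactly when some move reaches an L, and L when every move reaches a W.
Every edge goes from a vertex to one that appears earlier in the order 2, 6, 3, 5, 7, 1, 4, so processing vertices in that order labels each vertex after all of its successors.
2: no outgoing edge → L
6: no outgoing edge → L
3: reaches L-position 6 → W
5: reaches L-position 6 → W
7: reaches L-position 6 → W
1: reaches L-position 2 → W
4: reaches L-position 2 → W
The losing starting vertices are exactly the entries labelled L in this table (2 of them).

2, 6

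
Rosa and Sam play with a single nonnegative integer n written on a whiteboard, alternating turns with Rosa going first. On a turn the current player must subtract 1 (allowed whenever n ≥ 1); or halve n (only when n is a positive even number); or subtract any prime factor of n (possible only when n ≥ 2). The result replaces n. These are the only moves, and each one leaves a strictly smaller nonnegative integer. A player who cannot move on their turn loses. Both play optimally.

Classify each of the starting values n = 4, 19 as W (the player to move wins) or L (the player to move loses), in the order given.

Use the standard recursion: the mover loses at a terminal position; elsewhere, the mover wins exactly when some move hands the opponent an L position.
n=0: no move → L
n=1: reaches L-position 0 → W
n=2: reaches L-position 0 → W
n=3: reaches L-position 0 → W
n=4: only reaches 2(W), 3(W), all W → L
n=5: reaches L-position 0 → W
n=6: reaches L-position 4 → W
n=7: reaches L-position 0 → W
n=8: reaches L-position 4 → W
n=9: only reaches 6(W), 8(W), all W → L
n=10: reaches L-position 9 → W
n=11: reaches L-position 0 → W
n=12: reaches L-position 9 → W
n=13: reaches L-position 0 → W
n=14: only reaches 7(W), 12(W), 13(W), all W → L
n=15: reaches L-position 14 → W
n=16: reaches L-position 14 → W
n=17: reaches L-position 0 → W
n=18: reaches L-position 9 → W
n=19: reaches L-position 0 → W

4: L, 19: W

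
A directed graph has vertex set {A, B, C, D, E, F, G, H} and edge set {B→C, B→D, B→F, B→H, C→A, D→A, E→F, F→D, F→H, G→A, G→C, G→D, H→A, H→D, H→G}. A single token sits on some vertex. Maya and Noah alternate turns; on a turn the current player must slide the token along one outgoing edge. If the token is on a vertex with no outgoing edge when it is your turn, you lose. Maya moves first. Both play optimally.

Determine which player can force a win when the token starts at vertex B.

Use the standard recursion: the mover loses at a terminal position; elsewhere, the mover wins exactly when some move hands the opponent an L position.
Every edge goes from a vertex to one that appears earlier in the order A, C, D, G, H, F, B, E, so processing vertices in that order labels each vertex after all of its successors.
A: no outgoing edge → L
C: reaches L-position A → W
D: reaches L-position A → W
G: reaches L-position A → W
H: reaches L-position A → W
F: only reaches H(W), D(W), all W → L
B: reaches L-position F → W
E: reaches L-position F → W
From B Maya can move to F, reaching an L position.

Maya wins.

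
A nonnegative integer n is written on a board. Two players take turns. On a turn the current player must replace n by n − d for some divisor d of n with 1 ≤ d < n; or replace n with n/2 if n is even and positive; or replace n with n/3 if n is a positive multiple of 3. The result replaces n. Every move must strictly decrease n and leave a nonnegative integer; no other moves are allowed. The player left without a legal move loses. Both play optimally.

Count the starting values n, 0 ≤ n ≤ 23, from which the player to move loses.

11

Use the standard recursion: the mover loses at a terminal position; elsewhere, the mover wins exactly when some move hands the opponent an L position.
n=0: no move → L
n=1: no move → L
n=2: W (go to 1, an L position)
n=3: W (go to 1, an L position)
n=4: L (options 2(W), 3(W) are all W)
n=5: W (go to 4, an L position)
n=6: W (go to 4, an L position)
n=7: L (sole option 6(W) is W)
n=8: W (go to 4, an L position)
n=9: L (options 3(W), 6(W), 8(W) are all W)
n=10: W (go to 9, an L position)
n=11: L (sole option 10(W) is W)
n=12: W (go to 4, an L position)
n=13: L (sole option 12(W) is W)
n=14: W (go to 7, an L position)
n=15: L (options 5(W), 10(W), 12(W), 14(W) are all W)
n=16: W (go to 15, an L position)
n=17: L (sole option 16(W) is W)
n=18: W (go to 9, an L position)
n=19: L (sole option 18(W) is W)
n=20: W (go to 15, an L position)
n=21: W (go to 7, an L position)
n=22: W (go to 11, an L position)
n=23: L (sole option 22(W) is W)
L entries with 0 ≤ n ≤ 23: n = 0, 1, 4, 7, 9, 11, 13, 15, 17, 19, 23; that makes 11.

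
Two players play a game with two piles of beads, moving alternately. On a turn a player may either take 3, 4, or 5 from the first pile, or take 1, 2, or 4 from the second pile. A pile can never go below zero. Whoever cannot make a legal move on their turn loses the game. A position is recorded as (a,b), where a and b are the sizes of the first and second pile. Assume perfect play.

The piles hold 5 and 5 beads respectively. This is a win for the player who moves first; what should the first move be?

Move to (5,4).

Use the standard recursion: the mover loses at a terminal position; elsewhere, the mover wins exactly when some move hands the opponent an L position.
No move ever increases a pile, so every position that can arise here has a ≤ 5 and b ≤ 5; it is enough to label the cells with 0 ≤ a ≤ 5 and 0 ≤ b ≤ 5.
Every move lowers a or b (never raises either), so fill the grid row by row in increasing a, and left to right within a row: each cell's successors are then already labelled.
      b=0  b=1  b=2  b=3  b=4  b=5
a=0:    L    W    W    L    W    W
a=1:    L    W    W    L    W    W
a=2:    L    W    W    L    W    W
a=3:    W    L    W    W    L    W
a=4:    W    L    W    W    L    W
a=5:    W    L    W    W    L    W
Cells with no legal move (terminal, hence L): (0,0), (1,0), (2,0).
The remaining L cells, each justified by listing all of its moves:
(0,3): L (options (0,2)(W), (0,1)(W) are all W)
(1,3): L (options (1,2)(W), (1,1)(W) are all W)
(2,3): L (options (2,2)(W), (2,1)(W) are all W)
(3,1): L (options (0,1)(W), (3,0)(W) are all W)
(3,4): L (options (0,4)(W), (3,3)(W), (3,2)(W), (3,0)(W) are all W)
(4,1): L (options (1,1)(W), (0,1)(W), (4,0)(W) are all W)
(4,4): L (options (1,4)(W), (0,4)(W), (4,3)(W), (4,2)(W), (4,0)(W) are all W)
(5,1): L (options (2,1)(W), (1,1)(W), (0,1)(W), (5,0)(W) are all W)
(5,4): L (options (2,4)(W), (1,4)(W), (0,4)(W), (5,3)(W), (5,2)(W), (5,0)(W) are all W)
Every other cell has at least one move into one of the L cells above, so it is W.
From (5,5), the L positions reachable in one move are: (5,4), (5,1). Any move reaching one of these is winning.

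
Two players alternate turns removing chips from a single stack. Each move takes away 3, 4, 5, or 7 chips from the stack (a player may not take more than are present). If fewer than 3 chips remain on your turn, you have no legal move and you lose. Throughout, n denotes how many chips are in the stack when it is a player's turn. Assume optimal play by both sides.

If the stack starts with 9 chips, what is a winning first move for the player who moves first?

Classify positions by backward induction: terminal positions (no move available) are L. From any other position, the mover wins iff some move reaches an L.
n=0: no move → L
n=1: no move → L
n=2: no move → L
n=3: W (go to 0, an L position)
n=4: W (go to 1, an L position)
n=5: W (go to 2, an L position)
n=6: W (go to 2, an L position)
n=7: W (go to 2, an L position)
n=8: W (go to 1, an L position)
n=9: W (go to 2, an L position)
From 9, the L positions reachable in one move are: 2.

Remove 7, leaving 2.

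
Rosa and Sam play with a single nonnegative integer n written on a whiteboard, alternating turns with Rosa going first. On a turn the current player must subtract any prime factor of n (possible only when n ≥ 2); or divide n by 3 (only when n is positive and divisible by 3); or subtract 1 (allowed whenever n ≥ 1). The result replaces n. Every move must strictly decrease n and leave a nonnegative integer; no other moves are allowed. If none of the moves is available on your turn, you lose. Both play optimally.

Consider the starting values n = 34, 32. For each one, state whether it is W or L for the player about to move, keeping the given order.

Positions with no move are L. A position that does have a move is losing for the player to move precisely when every available move leads to a winning position for the opponent. Fill in the labels:
n=0: no move → L
n=1: can move to 0, which is L ⇒ W
n=2: can move to 0, which is L ⇒ W
n=3: can move to 0, which is L ⇒ W
n=4: moves to 2(W), 3(W); every one is W ⇒ L
n=5: can move to 0, which is L ⇒ W
n=6: can move to 4, which is L ⇒ W
n=7: can move to 0, which is L ⇒ W
n=8: moves to 6(W), 7(W); every one is W ⇒ L
n=9: can move to 8, which is L ⇒ W
n=10: can move to 8, which is L ⇒ W
n=11: can move to 0, which is L ⇒ W
n=12: can move to 4, which is L ⇒ W
n=13: can move to 0, which is L ⇒ W
n=14: moves to 7(W), 12(W), 13(W); every one is W ⇒ L
n=15: can move to 14, which is L ⇒ W
n=16: can move to 14, which is L ⇒ W
n=17: can move to 0, which is L ⇒ W
n=18: moves to 6(W), 15(W), 16(W), 17(W); every one is W ⇒ L
n=19: can move to 0, which is L ⇒ W
n=20: can move to 18, which is L ⇒ W
n=21: can move to 14, which is L ⇒ W
n=22: moves to 11(W), 20(W), 21(W); every one is W ⇒ L
n=23: can move to 0, which is L ⇒ W
n=24: can move to 8, which is L ⇒ W
n=25: moves to 20(W), 24(W); every one is W ⇒ L
n=26: can move to 25, which is L ⇒ W
n=27: moves to 9(W), 24(W), 26(W); every one is W ⇒ L
n=28: can move to 27, which is L ⇒ W
n=29: can move to 0, which is L ⇒ W
n=30: can move to 25, which is L ⇒ W
n=31: can move to 0, which is L ⇒ W
n=32: moves to 30(W), 31(W); every one is W ⇒ L
n=33: can move to 22, which is L ⇒ W
n=34: can move to 32, which is L ⇒ W

34: W, 32: L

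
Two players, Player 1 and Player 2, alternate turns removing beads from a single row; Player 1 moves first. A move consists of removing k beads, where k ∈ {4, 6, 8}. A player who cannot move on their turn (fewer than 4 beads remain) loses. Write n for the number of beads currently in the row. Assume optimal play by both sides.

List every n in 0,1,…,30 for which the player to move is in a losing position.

Build the W/L table. Terminal = L. A non-terminal position is W if it has a move to some L; otherwise it is L.
n=0: no move → L
n=1: no move → L
n=2: no move → L
n=3: no move → L
n=4: reaches L-position 0 → W
n=5: reaches L-position 1 → W
n=6: reaches L-position 2 → W
n=7: reaches L-position 3 → W
n=8: reaches L-position 2 → W
n=9: reaches L-position 3 → W
n=10: reaches L-position 2 → W
n=11: reaches L-position 3 → W
n=12: only reaches 8(W), 6(W), 4(W), all W → L
n=13: only reaches 9(W), 7(W), 5(W), all W → L
n=14: only reaches 10(W), 8(W), 6(W), all W → L
n=15: only reaches 11(W), 9(W), 7(W), all W → L
n=16: reaches L-position 12 → W
n=17: reaches L-position 13 → W
n=18: reaches L-position 14 → W
n=19: reaches L-position 15 → W
n=20: reaches L-position 14 → W
n=21: reaches L-position 15 → W
n=22: reaches L-position 14 → W
n=23: reaches L-position 15 → W
n=24: only reaches 20(W), 18(W), 16(W), all W → L
n=25: only reaches 21(W), 19(W), 17(W), all W → L
n=26: only reaches 22(W), 20(W), 18(W), all W → L
n=27: only reaches 23(W), 21(W), 19(W), all W → L
n=28: reaches L-position 24 → W
n=29: reaches L-position 25 → W
n=30: reaches L-position 26 → W
The losing starting values of n are exactly the entries labelled L in this table (12 of them).

0, 1, 2, 3, 12, 13, 14, 15, 24, 25, 26, 27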